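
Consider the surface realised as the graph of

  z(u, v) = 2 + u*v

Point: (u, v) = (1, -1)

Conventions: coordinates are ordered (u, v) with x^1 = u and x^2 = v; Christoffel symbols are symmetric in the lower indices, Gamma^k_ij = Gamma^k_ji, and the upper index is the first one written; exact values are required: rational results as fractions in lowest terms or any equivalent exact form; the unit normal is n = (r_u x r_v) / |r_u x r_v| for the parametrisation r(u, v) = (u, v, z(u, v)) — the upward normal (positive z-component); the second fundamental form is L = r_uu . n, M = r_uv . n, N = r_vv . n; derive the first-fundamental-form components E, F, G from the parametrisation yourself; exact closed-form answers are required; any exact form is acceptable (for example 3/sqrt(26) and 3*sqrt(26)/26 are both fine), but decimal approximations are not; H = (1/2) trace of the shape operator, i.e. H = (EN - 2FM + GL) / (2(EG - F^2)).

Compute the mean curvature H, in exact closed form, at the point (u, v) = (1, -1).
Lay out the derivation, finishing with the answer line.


z_u = -1, z_v = 1, z_uu = 0, z_uv = 1, z_vv = 0
E = 2, F = -1, G = 2; answer radicand W^2 = 3
unnormalised second-form numerators: l = 0, m = 1, n = 0; L = l/sqrt(3), and similarly M = m/sqrt(W^2), N = n/sqrt(W^2)
H = (E*n - 2*F*m + G*l) / (2*(EG - F^2)*sqrt(W^2)); E*n - 2*F*m + G*l = 2, EG - F^2 = 3, so H = (1/3)/sqrt(3)

Answer: H = sqrt(3)/9


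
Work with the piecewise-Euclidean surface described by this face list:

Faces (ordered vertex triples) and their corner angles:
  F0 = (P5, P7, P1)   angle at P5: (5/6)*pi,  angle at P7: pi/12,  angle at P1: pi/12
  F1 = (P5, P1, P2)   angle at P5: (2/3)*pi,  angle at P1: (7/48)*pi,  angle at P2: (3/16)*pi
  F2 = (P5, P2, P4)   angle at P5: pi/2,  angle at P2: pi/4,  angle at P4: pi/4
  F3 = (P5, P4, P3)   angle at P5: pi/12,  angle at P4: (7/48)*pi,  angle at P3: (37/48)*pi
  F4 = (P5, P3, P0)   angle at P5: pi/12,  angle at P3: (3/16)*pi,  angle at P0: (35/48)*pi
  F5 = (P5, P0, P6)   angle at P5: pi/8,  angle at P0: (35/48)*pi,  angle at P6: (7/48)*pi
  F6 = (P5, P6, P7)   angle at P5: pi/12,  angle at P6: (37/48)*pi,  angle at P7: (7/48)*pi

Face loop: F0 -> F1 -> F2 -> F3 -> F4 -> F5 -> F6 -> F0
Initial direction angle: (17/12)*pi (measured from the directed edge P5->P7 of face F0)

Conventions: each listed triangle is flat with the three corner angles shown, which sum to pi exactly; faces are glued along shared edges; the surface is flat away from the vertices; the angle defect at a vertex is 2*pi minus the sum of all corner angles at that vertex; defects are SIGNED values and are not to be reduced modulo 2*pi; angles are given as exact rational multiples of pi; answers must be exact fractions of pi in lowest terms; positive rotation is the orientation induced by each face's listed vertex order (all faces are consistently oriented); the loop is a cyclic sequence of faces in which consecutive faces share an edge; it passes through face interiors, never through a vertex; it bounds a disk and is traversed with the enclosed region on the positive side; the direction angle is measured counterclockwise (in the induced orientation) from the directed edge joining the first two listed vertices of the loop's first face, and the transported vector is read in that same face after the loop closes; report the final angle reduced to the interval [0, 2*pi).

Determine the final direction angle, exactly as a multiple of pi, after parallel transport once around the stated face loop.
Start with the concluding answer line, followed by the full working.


Answer: final direction angle = (25/24)*pi

enclosed vertex P5: corner angles sum to (19/8)*pi, defect = 2*pi - (19/8)*pi = (-3/8)*pi
by Gauss-Bonnet the loop rotates the vector by the enclosed defect sum (positive orientation, mod 2*pi)
final angle = (17/12)*pi - (3/8)*pi = (25/24)*pi (mod 2*pi)


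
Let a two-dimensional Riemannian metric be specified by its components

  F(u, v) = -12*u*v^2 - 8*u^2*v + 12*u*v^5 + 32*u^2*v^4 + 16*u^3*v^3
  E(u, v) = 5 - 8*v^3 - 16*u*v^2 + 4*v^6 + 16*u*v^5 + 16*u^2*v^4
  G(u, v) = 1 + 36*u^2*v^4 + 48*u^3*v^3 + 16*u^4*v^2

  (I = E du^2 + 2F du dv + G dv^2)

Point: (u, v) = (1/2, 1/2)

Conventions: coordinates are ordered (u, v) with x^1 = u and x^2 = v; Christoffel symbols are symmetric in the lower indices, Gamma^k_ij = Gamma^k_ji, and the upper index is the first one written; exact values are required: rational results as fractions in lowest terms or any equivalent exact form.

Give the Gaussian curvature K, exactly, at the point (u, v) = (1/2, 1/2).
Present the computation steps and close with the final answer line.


E = 41/16, F = -25/16, G = 41/16, EG - F^2 = 33/8 at the point
E_u = -5/2, E_v = -35/4, F_u = -25/8, F_v = -5/8, G_u = 35/4, G_v = 10
E_vv = -1/2, F_uv = 35/4, G_uu = 69/2
K follows from Brioschi's formula, (det M1 - det M2)/(EG - F^2)^2.
M1 = [[-E_vv/2 + F_uv - G_uu/2, E_u/2, F_u - E_v/2], [F_v - G_u/2, E, F], [G_v/2, F, G]] = [[-33/4, -5/4, 5/4], [-5, 41/16, -25/16], [5, -25/16, 41/16]]; det M1 = -1489/32
M2 = [[0, E_v/2, G_u/2], [E_v/2, E, F], [G_u/2, F, G]] = [[0, -35/8, 35/8], [-35/8, 41/16, -25/16], [35/8, -25/16, 41/16]]; det M2 = -1225/32
det M1 - det M2 = -33/4; K = -33/4 / (33/8)^2 = -16/33

Answer: K = -16/33


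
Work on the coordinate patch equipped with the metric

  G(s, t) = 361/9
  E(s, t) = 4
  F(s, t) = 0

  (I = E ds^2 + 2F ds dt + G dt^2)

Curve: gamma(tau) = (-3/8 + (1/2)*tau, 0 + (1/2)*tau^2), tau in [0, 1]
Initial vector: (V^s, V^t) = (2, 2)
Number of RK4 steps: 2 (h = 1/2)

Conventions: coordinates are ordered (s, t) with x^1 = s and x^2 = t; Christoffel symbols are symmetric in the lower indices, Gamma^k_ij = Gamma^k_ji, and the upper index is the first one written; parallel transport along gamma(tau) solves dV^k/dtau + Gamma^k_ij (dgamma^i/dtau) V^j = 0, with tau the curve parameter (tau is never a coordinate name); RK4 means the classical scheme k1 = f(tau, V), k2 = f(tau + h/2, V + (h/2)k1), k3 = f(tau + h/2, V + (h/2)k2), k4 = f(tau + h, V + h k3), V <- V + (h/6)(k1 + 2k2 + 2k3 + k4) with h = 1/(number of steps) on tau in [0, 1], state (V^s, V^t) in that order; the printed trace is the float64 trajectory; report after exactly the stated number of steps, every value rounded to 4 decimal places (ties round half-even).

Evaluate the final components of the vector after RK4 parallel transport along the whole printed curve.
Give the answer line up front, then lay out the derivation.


Answer: V^s = 2.0000, V^t = 2.0000

gamma'(tau) = (1/2, tau); f(tau, V)^k = -Gamma^k_ij(gamma(tau)) gamma'^i(tau) V^j; h = 1/2; intermediate values shown to 6 dp
curve data and Christoffel symbols at the stage parameters:
  tau = 0.000000: gamma = (-0.375000, 0.000000), gamma' = (0.500000, 0.000000); Gamma_sss = 0.000000, Gamma_sst = 0.000000, Gamma_stt = 0.000000, Gamma_tss = 0.000000, Gamma_tst = 0.000000, Gamma_ttt = 0.000000
  tau = 0.250000: gamma = (-0.250000, 0.031250), gamma' = (0.500000, 0.250000); Gamma_sss = 0.000000, Gamma_sst = 0.000000, Gamma_stt = 0.000000, Gamma_tss = 0.000000, Gamma_tst = 0.000000, Gamma_ttt = 0.000000
  tau = 0.500000: gamma = (-0.125000, 0.125000), gamma' = (0.500000, 0.500000); Gamma_sss = 0.000000, Gamma_sst = 0.000000, Gamma_stt = 0.000000, Gamma_tss = 0.000000, Gamma_tst = 0.000000, Gamma_ttt = 0.000000
  tau = 0.750000: gamma = (0.000000, 0.281250), gamma' = (0.500000, 0.750000); Gamma_sss = 0.000000, Gamma_sst = 0.000000, Gamma_stt = 0.000000, Gamma_tss = 0.000000, Gamma_tst = 0.000000, Gamma_ttt = 0.000000
  tau = 1.000000: gamma = (0.125000, 0.500000), gamma' = (0.500000, 1.000000); Gamma_sss = 0.000000, Gamma_sst = 0.000000, Gamma_stt = 0.000000, Gamma_tss = 0.000000, Gamma_tst = 0.000000, Gamma_ttt = 0.000000
step 0: V^s = 2.0000, V^t = 2.0000
step 1: k1 = (0.000000, 0.000000), k2 = (0.000000, 0.000000), k3 = (0.000000, 0.000000), k4 = (0.000000, 0.000000); V <- V + (h/6)(k1 + 2k2 + 2k3 + k4): V^s = 2.0000, V^t = 2.0000
step 2: k1 = (0.000000, 0.000000), k2 = (0.000000, 0.000000), k3 = (0.000000, 0.000000), k4 = (0.000000, 0.000000); V <- V + (h/6)(k1 + 2k2 + 2k3 + k4): V^s = 2.0000, V^t = 2.0000


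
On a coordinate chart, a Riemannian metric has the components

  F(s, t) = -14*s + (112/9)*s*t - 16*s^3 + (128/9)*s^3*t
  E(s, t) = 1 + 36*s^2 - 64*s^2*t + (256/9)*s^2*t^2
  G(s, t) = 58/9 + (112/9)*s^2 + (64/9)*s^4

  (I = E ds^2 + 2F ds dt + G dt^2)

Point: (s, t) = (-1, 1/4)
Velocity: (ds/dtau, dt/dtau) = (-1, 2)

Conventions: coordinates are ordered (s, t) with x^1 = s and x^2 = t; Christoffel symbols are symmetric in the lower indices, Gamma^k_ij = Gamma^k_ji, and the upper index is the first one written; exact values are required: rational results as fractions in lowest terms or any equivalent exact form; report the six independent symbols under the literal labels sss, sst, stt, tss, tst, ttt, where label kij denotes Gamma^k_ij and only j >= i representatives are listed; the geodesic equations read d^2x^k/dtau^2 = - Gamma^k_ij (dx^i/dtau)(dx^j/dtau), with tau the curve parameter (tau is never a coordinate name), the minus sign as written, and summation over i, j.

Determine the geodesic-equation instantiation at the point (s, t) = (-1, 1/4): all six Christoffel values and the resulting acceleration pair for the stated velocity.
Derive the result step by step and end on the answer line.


E = 205/9, F = 70/3, G = 26 at the point
E_s = -392/9, E_t = -448/9, F_s = -434/9, F_t = -80/3, G_s = -160/3, G_t = 0
EG - F^2 = 430/9;  g^inv = (9/430) * [[26, -70/3], [-70/3, 205/9]]
first-kind symbols [ij,l] = (1/2)(d_i g_jl + d_j g_il - d_l g_ij): [ss,s] = E_s/2 = -196/9, [ss,t] = F_s - E_t/2 = -70/3, [st,s] = E_t/2 = -224/9, [st,t] = G_s/2 = -80/3, [tt,s] = F_t - G_s/2 = 0, [tt,t] = G_t/2 = 0
Gamma^s_ij = (G*[ij,s] - F*[ij,t])/(EG - F^2), Gamma^t_ij = (E*[ij,t] - F*[ij,s])/(EG - F^2)
Gamma_sss = -98/215, Gamma_sst = -112/215, Gamma_stt = 0, Gamma_tss = -21/43, Gamma_tst = -24/43, Gamma_ttt = 0
d^2s/dtau^2 = -(Gamma_sss*(-1)^2 + 2*Gamma_sst*(-1)*(2) + Gamma_stt*(2)^2) = -70/43
d^2t/dtau^2 = -(Gamma_tss*(-1)^2 + 2*Gamma_tst*(-1)*(2) + Gamma_ttt*(2)^2) = -75/43

Answer: Gamma_sss = -98/215, Gamma_sst = -112/215, Gamma_stt = 0, Gamma_tss = -21/43, Gamma_tst = -24/43, Gamma_ttt = 0; accelerations (d^2s/dtau^2, d^2t/dtau^2) = (-70/43, -75/43)


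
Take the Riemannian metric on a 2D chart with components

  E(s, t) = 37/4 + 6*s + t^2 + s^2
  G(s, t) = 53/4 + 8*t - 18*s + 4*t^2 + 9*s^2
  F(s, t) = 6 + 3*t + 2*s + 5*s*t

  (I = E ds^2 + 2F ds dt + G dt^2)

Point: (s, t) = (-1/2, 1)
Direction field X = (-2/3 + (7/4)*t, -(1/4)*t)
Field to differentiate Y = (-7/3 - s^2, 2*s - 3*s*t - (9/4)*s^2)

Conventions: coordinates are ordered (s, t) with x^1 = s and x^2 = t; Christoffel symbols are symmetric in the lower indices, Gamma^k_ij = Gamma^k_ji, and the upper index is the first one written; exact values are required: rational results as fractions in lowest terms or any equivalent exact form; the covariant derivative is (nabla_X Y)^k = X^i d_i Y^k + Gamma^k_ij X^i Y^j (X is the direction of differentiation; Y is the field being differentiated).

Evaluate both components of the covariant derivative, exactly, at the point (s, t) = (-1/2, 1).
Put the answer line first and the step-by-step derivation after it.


Answer: (nabla_X Y)^s = 396511/561024, (nabla_X Y)^t = 205033/561024

E = 15/2, F = 11/2, G = 73/2 at the point
E_s = 5, E_t = 2, F_s = 7, F_t = 1/2, G_s = -27, G_t = 16
EG - F^2 = 487/2;  g^inv = (2/487) * [[73/2, -11/2], [-11/2, 15/2]]
first-kind symbols [ij,l] = (1/2)(d_i g_jl + d_j g_il - d_l g_ij): [ss,s] = E_s/2 = 5/2, [ss,t] = F_s - E_t/2 = 6, [st,s] = E_t/2 = 1, [st,t] = G_s/2 = -27/2, [tt,s] = F_t - G_s/2 = 14, [tt,t] = G_t/2 = 8
Gamma^s_ij = (G*[ij,s] - F*[ij,t])/(EG - F^2), Gamma^t_ij = (E*[ij,t] - F*[ij,s])/(EG - F^2)
Gamma_sss = 233/974, Gamma_sst = 443/974, Gamma_stt = 934/487, Gamma_tss = 125/974, Gamma_tst = -427/974, Gamma_ttt = -34/487
X = (13/12, -1/4), Y = (-31/12, -1/16) at the point


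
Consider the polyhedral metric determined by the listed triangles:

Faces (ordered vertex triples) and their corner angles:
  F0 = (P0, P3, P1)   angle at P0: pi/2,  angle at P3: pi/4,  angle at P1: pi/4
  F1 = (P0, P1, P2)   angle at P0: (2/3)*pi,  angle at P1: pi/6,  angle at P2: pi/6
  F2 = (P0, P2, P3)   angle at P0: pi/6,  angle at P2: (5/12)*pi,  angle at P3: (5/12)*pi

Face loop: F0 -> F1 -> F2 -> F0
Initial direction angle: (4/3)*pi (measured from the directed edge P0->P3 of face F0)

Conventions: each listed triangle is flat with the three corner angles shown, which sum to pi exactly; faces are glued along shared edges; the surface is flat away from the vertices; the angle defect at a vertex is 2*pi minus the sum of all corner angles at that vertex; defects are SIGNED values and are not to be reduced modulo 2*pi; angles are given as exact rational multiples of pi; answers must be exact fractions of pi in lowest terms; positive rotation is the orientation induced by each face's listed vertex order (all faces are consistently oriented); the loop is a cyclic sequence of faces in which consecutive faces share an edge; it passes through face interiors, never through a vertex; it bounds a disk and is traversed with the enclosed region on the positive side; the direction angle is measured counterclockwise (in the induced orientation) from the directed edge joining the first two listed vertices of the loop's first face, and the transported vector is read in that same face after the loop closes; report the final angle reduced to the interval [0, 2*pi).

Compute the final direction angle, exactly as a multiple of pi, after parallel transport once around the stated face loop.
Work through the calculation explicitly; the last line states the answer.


enclosed vertex P0: corner angles sum to (4/3)*pi, defect = 2*pi - (4/3)*pi = (2/3)*pi
by Gauss-Bonnet the loop rotates the vector by the enclosed defect sum (positive orientation, mod 2*pi)
final angle = (4/3)*pi + (2/3)*pi = 0 (mod 2*pi)

Answer: final direction angle = 0


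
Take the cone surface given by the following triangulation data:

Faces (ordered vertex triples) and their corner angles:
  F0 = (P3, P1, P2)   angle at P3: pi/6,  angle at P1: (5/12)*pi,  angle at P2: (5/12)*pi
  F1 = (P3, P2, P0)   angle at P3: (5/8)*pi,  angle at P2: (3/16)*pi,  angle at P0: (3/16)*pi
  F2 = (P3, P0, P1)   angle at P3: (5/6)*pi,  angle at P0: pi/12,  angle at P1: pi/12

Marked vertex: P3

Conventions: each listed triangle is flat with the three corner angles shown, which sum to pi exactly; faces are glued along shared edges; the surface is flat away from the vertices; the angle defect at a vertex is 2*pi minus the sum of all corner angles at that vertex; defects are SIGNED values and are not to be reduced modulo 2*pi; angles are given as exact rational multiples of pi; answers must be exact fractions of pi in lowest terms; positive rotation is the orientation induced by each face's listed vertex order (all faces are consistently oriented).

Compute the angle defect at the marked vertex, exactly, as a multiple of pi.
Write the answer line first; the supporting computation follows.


Answer: defect(P3) = (3/8)*pi

Sum of corner angles at P3: (13/8)*pi
defect = 2*pi - (13/8)*pi


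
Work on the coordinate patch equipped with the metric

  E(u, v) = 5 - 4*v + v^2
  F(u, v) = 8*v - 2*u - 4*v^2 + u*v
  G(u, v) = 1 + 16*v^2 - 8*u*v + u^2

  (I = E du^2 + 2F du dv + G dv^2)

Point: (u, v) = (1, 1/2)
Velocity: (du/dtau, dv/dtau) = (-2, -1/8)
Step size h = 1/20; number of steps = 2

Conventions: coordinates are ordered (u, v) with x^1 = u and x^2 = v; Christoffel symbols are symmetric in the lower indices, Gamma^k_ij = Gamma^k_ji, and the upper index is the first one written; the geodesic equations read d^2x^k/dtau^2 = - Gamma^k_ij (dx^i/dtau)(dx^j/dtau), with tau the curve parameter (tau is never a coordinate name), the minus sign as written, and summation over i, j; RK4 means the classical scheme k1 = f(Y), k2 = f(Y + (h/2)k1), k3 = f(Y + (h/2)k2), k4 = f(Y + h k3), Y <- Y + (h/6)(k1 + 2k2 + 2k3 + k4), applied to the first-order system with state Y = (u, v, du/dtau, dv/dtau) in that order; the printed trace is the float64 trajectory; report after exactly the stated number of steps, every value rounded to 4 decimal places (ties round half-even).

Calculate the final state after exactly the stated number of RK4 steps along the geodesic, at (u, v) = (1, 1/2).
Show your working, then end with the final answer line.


f(Y) = (du/dtau, dv/dtau, -Gamma^u_ij Y'^i Y'^j, -Gamma^v_ij Y'^i Y'^j) with the Gammas evaluated at the stage position; h = 0.050000; intermediate values shown to 6 dp
step 0: u = 1.0000, v = 0.5000, du/dtau = -2.0000, dv/dtau = -0.1250
step 1:
  k1: at (u, v) = (1.000000, 0.500000), (du/dtau, dv/dtau) = (-2.000000, -0.125000); Gamma_uuu = 0.000000, Gamma_uuv = -0.352941, Gamma_uvv = 1.411765, Gamma_vuu = 0.000000, Gamma_vuv = -0.235294, Gamma_vvv = 0.941176; k1 = (-2.000000, -0.125000, 0.154412, 0.102941)
  k2: at (u, v) = (0.950000, 0.496875), (du/dtau, dv/dtau) = (-1.996140, -0.122426); Gamma_uuu = 0.000000, Gamma_uuv = -0.346678, Gamma_uvv = 1.386714, Gamma_vuu = 0.000000, Gamma_vuv = -0.239287, Gamma_vvv = 0.957149; k2 = (-1.996140, -0.122426, 0.148658, 0.102608)
  k3: at (u, v) = (0.950097, 0.496939), (du/dtau, dv/dtau) = (-1.996284, -0.122435); Gamma_uuu = 0.000000, Gamma_uuv = -0.346652, Gamma_uvv = 1.386609, Gamma_vuu = 0.000000, Gamma_vuv = -0.239317, Gamma_vvv = 0.957267; k3 = (-1.996284, -0.122435, 0.148668, 0.102635)
  k4: at (u, v) = (0.900186, 0.493878), (du/dtau, dv/dtau) = (-1.992567, -0.119868); Gamma_uuu = 0.000000, Gamma_uuv = -0.340387, Gamma_uvv = 1.361549, Gamma_vuu = 0.000000, Gamma_vuv = -0.243027, Gamma_vvv = 0.972106; k4 = (-1.992567, -0.119868, 0.143037, 0.102124)
  Y <- Y + (h/6)(k1 + 2k2 + 2k3 + k4): u = 0.9002, v = 0.4939, du/dtau = -1.9926, dv/dtau = -0.1199
step 2:
  k1: at (u, v) = (0.900188, 0.493878), (du/dtau, dv/dtau) = (-1.992566, -0.119870); Gamma_uuu = 0.000000, Gamma_uuv = -0.340387, Gamma_uvv = 1.361550, Gamma_vuu = 0.000000, Gamma_vuv = -0.243026, Gamma_vvv = 0.972106; k1 = (-1.992566, -0.119870, 0.143039, 0.102125)
  k2: at (u, v) = (0.850374, 0.490882), (du/dtau, dv/dtau) = (-1.988990, -0.117317); Gamma_uuu = 0.000000, Gamma_uuv = -0.334131, Gamma_uvv = 1.336524, Gamma_vuu = 0.000000, Gamma_vuv = -0.246461, Gamma_vvv = 0.985844; k2 = (-1.988990, -0.117317, 0.137539, 0.101451)
  k3: at (u, v) = (0.850463, 0.490945), (du/dtau, dv/dtau) = (-1.989127, -0.117334); Gamma_uuu = 0.000000, Gamma_uuv = -0.334104, Gamma_uvv = 1.336415, Gamma_vuu = 0.000000, Gamma_vuv = -0.246488, Gamma_vvv = 0.985952; k3 = (-1.989127, -0.117334, 0.137556, 0.101483)
  k4: at (u, v) = (0.800732, 0.488012), (du/dtau, dv/dtau) = (-1.985688, -0.114796); Gamma_uuu = 0.000000, Gamma_uuv = -0.327864, Gamma_uvv = 1.311455, Gamma_vuu = 0.000000, Gamma_vuv = -0.249654, Gamma_vvv = 0.998618; k4 = (-1.985688, -0.114796, 0.132190, 0.100657)
  Y <- Y + (h/6)(k1 + 2k2 + 2k3 + k4): u = 0.8007, v = 0.4880, du/dtau = -1.9857, dv/dtau = -0.1148

Answer: u = 0.8007, v = 0.4880, du/dtau = -1.9857, dv/dtau = -0.1148


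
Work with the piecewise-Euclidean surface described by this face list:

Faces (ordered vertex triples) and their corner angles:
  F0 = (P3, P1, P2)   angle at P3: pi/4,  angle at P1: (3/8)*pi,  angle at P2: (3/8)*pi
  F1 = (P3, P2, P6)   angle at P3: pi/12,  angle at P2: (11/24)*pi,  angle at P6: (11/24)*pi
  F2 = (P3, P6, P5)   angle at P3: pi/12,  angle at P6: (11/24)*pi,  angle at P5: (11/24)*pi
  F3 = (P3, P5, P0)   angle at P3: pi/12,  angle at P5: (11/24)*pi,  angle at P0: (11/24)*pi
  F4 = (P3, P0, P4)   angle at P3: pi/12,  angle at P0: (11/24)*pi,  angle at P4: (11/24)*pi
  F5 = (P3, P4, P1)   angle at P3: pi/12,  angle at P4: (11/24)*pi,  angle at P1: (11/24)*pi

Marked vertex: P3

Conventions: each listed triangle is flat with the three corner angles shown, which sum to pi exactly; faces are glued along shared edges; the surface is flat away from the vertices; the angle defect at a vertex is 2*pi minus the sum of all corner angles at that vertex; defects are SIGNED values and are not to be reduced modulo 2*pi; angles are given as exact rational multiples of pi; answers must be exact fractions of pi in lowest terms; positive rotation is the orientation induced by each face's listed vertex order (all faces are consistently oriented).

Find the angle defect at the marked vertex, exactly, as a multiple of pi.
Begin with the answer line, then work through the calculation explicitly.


Answer: defect(P3) = (4/3)*pi

Sum of corner angles at P3: (2/3)*pi
defect = 2*pi - (2/3)*pi


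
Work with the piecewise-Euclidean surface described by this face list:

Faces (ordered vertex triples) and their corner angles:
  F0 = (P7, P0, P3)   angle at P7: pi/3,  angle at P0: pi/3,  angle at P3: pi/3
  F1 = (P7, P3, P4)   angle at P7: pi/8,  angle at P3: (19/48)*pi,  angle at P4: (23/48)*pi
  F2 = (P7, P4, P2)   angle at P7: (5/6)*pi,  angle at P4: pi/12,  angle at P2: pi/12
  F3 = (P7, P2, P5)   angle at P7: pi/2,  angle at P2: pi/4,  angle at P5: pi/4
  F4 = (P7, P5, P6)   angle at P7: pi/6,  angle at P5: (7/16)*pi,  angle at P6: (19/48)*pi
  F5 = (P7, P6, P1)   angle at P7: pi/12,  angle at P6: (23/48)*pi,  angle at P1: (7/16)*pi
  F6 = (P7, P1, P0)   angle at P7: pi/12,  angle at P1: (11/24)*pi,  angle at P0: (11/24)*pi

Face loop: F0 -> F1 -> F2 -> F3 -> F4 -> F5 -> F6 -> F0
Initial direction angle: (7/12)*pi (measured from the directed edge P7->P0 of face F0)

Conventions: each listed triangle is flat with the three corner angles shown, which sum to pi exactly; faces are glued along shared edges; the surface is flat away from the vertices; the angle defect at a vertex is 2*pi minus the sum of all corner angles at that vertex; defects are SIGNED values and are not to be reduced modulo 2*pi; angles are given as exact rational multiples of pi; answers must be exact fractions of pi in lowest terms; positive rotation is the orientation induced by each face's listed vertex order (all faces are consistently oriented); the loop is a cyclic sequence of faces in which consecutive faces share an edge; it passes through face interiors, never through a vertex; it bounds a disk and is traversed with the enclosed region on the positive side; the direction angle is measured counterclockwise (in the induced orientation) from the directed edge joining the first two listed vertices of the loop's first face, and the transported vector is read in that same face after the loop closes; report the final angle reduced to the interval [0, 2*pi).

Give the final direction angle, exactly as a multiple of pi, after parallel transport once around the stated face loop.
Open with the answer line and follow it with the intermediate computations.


Answer: final direction angle = (11/24)*pi

enclosed vertex P7: corner angles sum to (17/8)*pi, defect = 2*pi - (17/8)*pi = -pi/8
final direction = starting direction + enclosed defect total, reduced mod 2*pi (induced orientation)
final angle = (7/12)*pi - pi/8 = (11/24)*pi (mod 2*pi)


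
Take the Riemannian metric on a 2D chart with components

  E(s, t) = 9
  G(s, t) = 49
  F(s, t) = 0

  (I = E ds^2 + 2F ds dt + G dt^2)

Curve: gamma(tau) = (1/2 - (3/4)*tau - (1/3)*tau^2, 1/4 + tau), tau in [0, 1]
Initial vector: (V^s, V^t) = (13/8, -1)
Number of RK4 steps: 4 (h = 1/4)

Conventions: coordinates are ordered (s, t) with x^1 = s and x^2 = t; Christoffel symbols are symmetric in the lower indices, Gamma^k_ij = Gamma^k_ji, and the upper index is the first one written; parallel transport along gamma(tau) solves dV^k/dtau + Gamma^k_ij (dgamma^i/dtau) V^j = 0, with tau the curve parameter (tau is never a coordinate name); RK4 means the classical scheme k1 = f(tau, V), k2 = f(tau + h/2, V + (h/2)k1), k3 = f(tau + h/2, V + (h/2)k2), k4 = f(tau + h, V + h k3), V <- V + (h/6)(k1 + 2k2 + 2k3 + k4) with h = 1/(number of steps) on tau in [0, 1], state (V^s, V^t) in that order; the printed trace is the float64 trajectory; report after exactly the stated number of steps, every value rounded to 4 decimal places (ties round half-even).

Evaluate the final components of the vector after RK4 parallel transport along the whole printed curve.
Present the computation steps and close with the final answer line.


gamma'(tau) = (-3/4 - (2/3)*tau, 1); f(tau, V)^k = -Gamma^k_ij(gamma(tau)) gamma'^i(tau) V^j; h = 1/4; intermediate values shown to 6 dp
curve data and Christoffel symbols at the stage parameters:
  tau = 0.000000: gamma = (0.500000, 0.250000), gamma' = (-0.750000, 1.000000); Gamma_sss = 0.000000, Gamma_sst = 0.000000, Gamma_stt = 0.000000, Gamma_tss = 0.000000, Gamma_tst = 0.000000, Gamma_ttt = 0.000000
  tau = 0.125000: gamma = (0.401042, 0.375000), gamma' = (-0.833333, 1.000000); Gamma_sss = 0.000000, Gamma_sst = 0.000000, Gamma_stt = 0.000000, Gamma_tss = 0.000000, Gamma_tst = 0.000000, Gamma_ttt = 0.000000
  tau = 0.250000: gamma = (0.291667, 0.500000), gamma' = (-0.916667, 1.000000); Gamma_sss = 0.000000, Gamma_sst = 0.000000, Gamma_stt = 0.000000, Gamma_tss = 0.000000, Gamma_tst = 0.000000, Gamma_ttt = 0.000000
  tau = 0.375000: gamma = (0.171875, 0.625000), gamma' = (-1.000000, 1.000000); Gamma_sss = 0.000000, Gamma_sst = 0.000000, Gamma_stt = 0.000000, Gamma_tss = 0.000000, Gamma_tst = 0.000000, Gamma_ttt = 0.000000
  tau = 0.500000: gamma = (0.041667, 0.750000), gamma' = (-1.083333, 1.000000); Gamma_sss = 0.000000, Gamma_sst = 0.000000, Gamma_stt = 0.000000, Gamma_tss = 0.000000, Gamma_tst = 0.000000, Gamma_ttt = 0.000000
  tau = 0.625000: gamma = (-0.098958, 0.875000), gamma' = (-1.166667, 1.000000); Gamma_sss = 0.000000, Gamma_sst = 0.000000, Gamma_stt = 0.000000, Gamma_tss = 0.000000, Gamma_tst = 0.000000, Gamma_ttt = 0.000000
  tau = 0.750000: gamma = (-0.250000, 1.000000), gamma' = (-1.250000, 1.000000); Gamma_sss = 0.000000, Gamma_sst = 0.000000, Gamma_stt = 0.000000, Gamma_tss = 0.000000, Gamma_tst = 0.000000, Gamma_ttt = 0.000000
  tau = 0.875000: gamma = (-0.411458, 1.125000), gamma' = (-1.333333, 1.000000); Gamma_sss = 0.000000, Gamma_sst = 0.000000, Gamma_stt = 0.000000, Gamma_tss = 0.000000, Gamma_tst = 0.000000, Gamma_ttt = 0.000000
  tau = 1.000000: gamma = (-0.583333, 1.250000), gamma' = (-1.416667, 1.000000); Gamma_sss = 0.000000, Gamma_sst = 0.000000, Gamma_stt = 0.000000, Gamma_tss = 0.000000, Gamma_tst = 0.000000, Gamma_ttt = 0.000000
step 0: V^s = 1.6250, V^t = -1.0000
step 1: k1 = (0.000000, 0.000000), k2 = (0.000000, 0.000000), k3 = (0.000000, 0.000000), k4 = (0.000000, 0.000000); V <- V + (h/6)(k1 + 2k2 + 2k3 + k4): V^s = 1.6250, V^t = -1.0000
step 2: k1 = (0.000000, 0.000000), k2 = (0.000000, 0.000000), k3 = (0.000000, 0.000000), k4 = (0.000000, 0.000000); V <- V + (h/6)(k1 + 2k2 + 2k3 + k4): V^s = 1.6250, V^t = -1.0000
step 3: k1 = (0.000000, 0.000000), k2 = (0.000000, 0.000000), k3 = (0.000000, 0.000000), k4 = (0.000000, 0.000000); V <- V + (h/6)(k1 + 2k2 + 2k3 + k4): V^s = 1.6250, V^t = -1.0000
step 4: k1 = (0.000000, 0.000000), k2 = (0.000000, 0.000000), k3 = (0.000000, 0.000000), k4 = (0.000000, 0.000000); V <- V + (h/6)(k1 + 2k2 + 2k3 + k4): V^s = 1.6250, V^t = -1.0000

Answer: V^s = 1.6250, V^t = -1.0000


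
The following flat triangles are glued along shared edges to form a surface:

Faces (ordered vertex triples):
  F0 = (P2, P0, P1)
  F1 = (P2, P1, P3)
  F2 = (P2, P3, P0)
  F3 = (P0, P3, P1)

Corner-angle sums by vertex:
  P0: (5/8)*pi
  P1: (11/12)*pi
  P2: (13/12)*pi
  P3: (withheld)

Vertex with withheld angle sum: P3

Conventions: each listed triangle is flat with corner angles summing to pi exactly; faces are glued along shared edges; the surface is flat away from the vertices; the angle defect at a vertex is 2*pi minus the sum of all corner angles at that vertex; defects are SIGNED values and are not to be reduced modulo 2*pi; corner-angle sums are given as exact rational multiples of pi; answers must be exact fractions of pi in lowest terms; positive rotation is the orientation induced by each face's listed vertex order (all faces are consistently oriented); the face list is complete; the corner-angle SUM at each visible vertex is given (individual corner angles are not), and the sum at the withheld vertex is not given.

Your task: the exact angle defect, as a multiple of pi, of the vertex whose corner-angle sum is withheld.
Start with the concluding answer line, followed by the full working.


Answer: defect(P3) = (5/8)*pi

V = 4, E = 6, F = 4; chi = V - E + F = 2
Gauss-Bonnet: total defect = 2*pi*chi = 4*pi; visible defects sum to (27/8)*pi


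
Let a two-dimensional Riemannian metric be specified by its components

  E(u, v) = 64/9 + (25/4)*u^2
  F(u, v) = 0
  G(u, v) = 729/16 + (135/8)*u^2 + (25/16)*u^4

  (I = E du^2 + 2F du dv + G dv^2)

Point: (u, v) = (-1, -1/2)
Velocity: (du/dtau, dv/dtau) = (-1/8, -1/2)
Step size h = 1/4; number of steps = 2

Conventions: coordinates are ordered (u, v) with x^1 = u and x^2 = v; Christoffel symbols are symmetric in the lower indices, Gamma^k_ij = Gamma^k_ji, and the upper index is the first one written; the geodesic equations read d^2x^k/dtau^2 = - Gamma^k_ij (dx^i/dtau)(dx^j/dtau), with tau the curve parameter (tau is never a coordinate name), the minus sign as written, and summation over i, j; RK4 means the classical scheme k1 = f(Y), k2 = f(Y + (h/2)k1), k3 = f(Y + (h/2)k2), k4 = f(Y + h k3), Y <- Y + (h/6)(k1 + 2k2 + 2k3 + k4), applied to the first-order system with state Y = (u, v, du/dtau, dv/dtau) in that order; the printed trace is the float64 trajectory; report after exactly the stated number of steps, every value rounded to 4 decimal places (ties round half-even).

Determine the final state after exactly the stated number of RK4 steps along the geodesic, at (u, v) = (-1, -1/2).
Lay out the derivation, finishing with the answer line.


f(Y) = (du/dtau, dv/dtau, -Gamma^u_ij Y'^i Y'^j, -Gamma^v_ij Y'^i Y'^j) with the Gammas evaluated at the stage position; h = 0.250000; intermediate values shown to 6 dp
step 0: u = -1.0000, v = -0.5000, du/dtau = -0.1250, dv/dtau = -0.5000
step 1:
  k1: at (u, v) = (-1.000000, -0.500000), (du/dtau, dv/dtau) = (-0.125000, -0.500000); Gamma_uuu = -0.467775, Gamma_uuv = 0.000000, Gamma_uvv = 1.496881, Gamma_vuu = 0.000000, Gamma_vuv = -0.312500, Gamma_vvv = 0.000000; k1 = (-0.125000, -0.500000, -0.366911, 0.039062)
  k2: at (u, v) = (-1.015625, -0.562500), (du/dtau, dv/dtau) = (-0.170864, -0.495117); Gamma_uuu = -0.468187, Gamma_uuv = 0.000000, Gamma_uvv = 1.505571, Gamma_vuu = 0.000000, Gamma_vuv = -0.315829, Gamma_vvv = 0.000000; k2 = (-0.170864, -0.495117, -0.355409, 0.053437)
  k3: at (u, v) = (-1.021358, -0.561890), (du/dtau, dv/dtau) = (-0.169426, -0.493320); Gamma_uuu = -0.468309, Gamma_uuv = 0.000000, Gamma_uvv = 1.508697, Gamma_vuu = 0.000000, Gamma_vuv = -0.317036, Gamma_vvv = 0.000000; k3 = (-0.169426, -0.493320, -0.353721, 0.052997)
  k4: at (u, v) = (-1.042357, -0.623330), (du/dtau, dv/dtau) = (-0.213430, -0.486751); Gamma_uuu = -0.468625, Gamma_uuv = 0.000000, Gamma_uvv = 1.519871, Gamma_vuu = 0.000000, Gamma_vuv = -0.321392, Gamma_vvv = 0.000000; k4 = (-0.213430, -0.486751, -0.338751, 0.066777)
  Y <- Y + (h/6)(k1 + 2k2 + 2k3 + k4): u = -1.0425, v = -0.6235, du/dtau = -0.2135, dv/dtau = -0.4867
step 2:
  k1: at (u, v) = (-1.042459, -0.623484), (du/dtau, dv/dtau) = (-0.213497, -0.486721); Gamma_uuu = -0.468627, Gamma_uuv = 0.000000, Gamma_uvv = 1.519925, Gamma_vuu = 0.000000, Gamma_vuv = -0.321413, Gamma_vvv = 0.000000; k1 = (-0.213497, -0.486721, -0.338705, 0.066798)
  k2: at (u, v) = (-1.069146, -0.684324), (du/dtau, dv/dtau) = (-0.255835, -0.478371); Gamma_uuu = -0.468749, Gamma_uuv = 0.000000, Gamma_uvv = 1.533529, Gamma_vuu = 0.000000, Gamma_vuv = -0.326802, Gamma_vvv = 0.000000; k2 = (-0.255835, -0.478371, -0.320250, 0.079991)
  k3: at (u, v) = (-1.074438, -0.683281), (du/dtau, dv/dtau) = (-0.253528, -0.476722); Gamma_uuu = -0.468738, Gamma_uuv = 0.000000, Gamma_uvv = 1.536151, Gamma_vuu = 0.000000, Gamma_vuv = -0.327852, Gamma_vvv = 0.000000; k3 = (-0.253528, -0.476722, -0.318982, 0.079250)
  k4: at (u, v) = (-1.105841, -0.742665), (du/dtau, dv/dtau) = (-0.293242, -0.466908); Gamma_uuu = -0.468445, Gamma_uuv = 0.000000, Gamma_uvv = 1.551229, Gamma_vuu = 0.000000, Gamma_vuv = -0.333945, Gamma_vvv = 0.000000; k4 = (-0.293242, -0.466908, -0.297891, 0.091446)
  Y <- Y + (h/6)(k1 + 2k2 + 2k3 + k4): u = -1.1060, v = -0.7428, du/dtau = -0.2933, dv/dtau = -0.4669

Answer: u = -1.1060, v = -0.7428, du/dtau = -0.2933, dv/dtau = -0.4669


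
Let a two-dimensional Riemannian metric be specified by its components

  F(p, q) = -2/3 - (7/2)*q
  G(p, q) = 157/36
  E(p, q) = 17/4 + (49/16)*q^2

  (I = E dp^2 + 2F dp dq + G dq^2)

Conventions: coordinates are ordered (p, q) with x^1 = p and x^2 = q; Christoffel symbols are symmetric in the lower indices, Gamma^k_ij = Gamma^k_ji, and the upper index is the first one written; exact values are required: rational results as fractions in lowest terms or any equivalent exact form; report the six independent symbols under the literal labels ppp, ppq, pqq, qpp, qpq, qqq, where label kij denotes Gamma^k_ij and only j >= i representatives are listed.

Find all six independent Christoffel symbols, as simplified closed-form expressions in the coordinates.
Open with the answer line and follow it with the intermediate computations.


Answer: Gamma_ppp = (-6174*q^2 - 1176*q)/(637*q^2 - 2688*q + 10420), Gamma_ppq = 7693*q/(637*q^2 - 2688*q + 10420), Gamma_pqq = -8792/(637*q^2 - 2688*q + 10420), Gamma_qpp = (-21609*q^3 - 29988*q)/(2548*q^2 - 10752*q + 41680), Gamma_qpq = (6174*q^2 + 1176*q)/(637*q^2 - 2688*q + 10420), Gamma_qqq = (-7056*q - 1344)/(637*q^2 - 2688*q + 10420)

E = 17/4 + (49/16)*q^2; F = -2/3 - (7/2)*q; G = 157/36
Gamma^k_ij = (1/2) g^{kl} (d_i g_jl + d_j g_il - d_l g_ij), with g^inv = (1/(EG-F^2)) [[G, -F], [-F, E]]
first partials: E_p = 0, E_q = (49/8)*q, F_p = 0, F_q = -7/2, G_p = 0, G_q = 0
D = EG - F^2 = 2605/144 - (14/3)*q + (637/576)*q^2
expanded: Gamma^p_pp = (G E_p - 2F F_p + F E_q)/(2D), Gamma^p_pq = (G E_q - F G_p)/(2D), Gamma^p_qq = (2G F_q - G G_p - F G_q)/(2D), Gamma^q_pp = (2E F_p - E E_q - F E_p)/(2D), Gamma^q_pq = (E G_p - F E_q)/(2D), Gamma^q_qq = (E G_q - 2F F_q + F G_p)/(2D); substitute and cancel common factors


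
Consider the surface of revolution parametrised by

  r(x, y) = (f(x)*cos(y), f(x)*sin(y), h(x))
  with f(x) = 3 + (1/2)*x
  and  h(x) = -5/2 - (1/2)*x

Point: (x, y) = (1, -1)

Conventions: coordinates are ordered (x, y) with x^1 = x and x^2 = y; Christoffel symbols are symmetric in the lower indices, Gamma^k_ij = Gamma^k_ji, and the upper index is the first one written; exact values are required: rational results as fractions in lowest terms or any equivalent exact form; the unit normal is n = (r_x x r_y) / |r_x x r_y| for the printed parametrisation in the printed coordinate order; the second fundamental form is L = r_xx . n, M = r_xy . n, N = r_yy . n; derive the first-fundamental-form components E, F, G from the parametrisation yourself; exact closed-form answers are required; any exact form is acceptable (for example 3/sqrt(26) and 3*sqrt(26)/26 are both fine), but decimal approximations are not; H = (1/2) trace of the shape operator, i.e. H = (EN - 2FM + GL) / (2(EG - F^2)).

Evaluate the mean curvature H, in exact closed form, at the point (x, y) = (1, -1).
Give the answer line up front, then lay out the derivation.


Answer: H = -sqrt(2)/14

f = 7/2, f' = 1/2, f'' = 0, h' = -1/2, h'' = 0
E = 1/2, F = 0, G = 49/4; answer radicand W^2 = 1/2
unnormalised second-form numerators: l = 0, m = 0, n = -7/4; L = l/sqrt(1/2), and similarly M = m/sqrt(W^2), N = n/sqrt(W^2)
H = (E*n - 2*F*m + G*l) / (2*(EG - F^2)*sqrt(W^2)); E*n - 2*F*m + G*l = -7/8, EG - F^2 = 49/8, so H = (-1/14)/sqrt(1/2)


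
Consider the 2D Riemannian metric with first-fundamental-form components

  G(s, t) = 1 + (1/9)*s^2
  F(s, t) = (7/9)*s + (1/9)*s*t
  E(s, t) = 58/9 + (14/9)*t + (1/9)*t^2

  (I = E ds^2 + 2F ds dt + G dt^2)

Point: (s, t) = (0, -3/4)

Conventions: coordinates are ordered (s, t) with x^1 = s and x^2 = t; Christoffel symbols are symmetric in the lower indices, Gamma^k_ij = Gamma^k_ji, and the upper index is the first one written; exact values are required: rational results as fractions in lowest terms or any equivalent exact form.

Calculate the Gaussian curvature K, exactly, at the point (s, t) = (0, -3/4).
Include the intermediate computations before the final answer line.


E = 769/144, F = 0, G = 1, EG - F^2 = 769/144 at the point
E_s = 0, E_t = 25/18, F_s = 25/36, F_t = 0, G_s = 0, G_t = 0
E_tt = 2/9, F_st = 1/9, G_ss = 2/9
By Brioschi, K is (det M1 - det M2) divided by (EG - F^2) squared.
M1 = [[-E_tt/2 + F_st - G_ss/2, E_s/2, F_s - E_t/2], [F_t - G_s/2, E, F], [G_t/2, F, G]] = [[-1/9, 0, 0], [0, 769/144, 0], [0, 0, 1]]; det M1 = -769/1296
M2 = [[0, E_t/2, G_s/2], [E_t/2, E, F], [G_s/2, F, G]] = [[0, 25/36, 0], [25/36, 769/144, 0], [0, 0, 1]]; det M2 = -625/1296
det M1 - det M2 = -1/9; K = -1/9 / (769/144)^2 = -2304/591361

Answer: K = -2304/591361


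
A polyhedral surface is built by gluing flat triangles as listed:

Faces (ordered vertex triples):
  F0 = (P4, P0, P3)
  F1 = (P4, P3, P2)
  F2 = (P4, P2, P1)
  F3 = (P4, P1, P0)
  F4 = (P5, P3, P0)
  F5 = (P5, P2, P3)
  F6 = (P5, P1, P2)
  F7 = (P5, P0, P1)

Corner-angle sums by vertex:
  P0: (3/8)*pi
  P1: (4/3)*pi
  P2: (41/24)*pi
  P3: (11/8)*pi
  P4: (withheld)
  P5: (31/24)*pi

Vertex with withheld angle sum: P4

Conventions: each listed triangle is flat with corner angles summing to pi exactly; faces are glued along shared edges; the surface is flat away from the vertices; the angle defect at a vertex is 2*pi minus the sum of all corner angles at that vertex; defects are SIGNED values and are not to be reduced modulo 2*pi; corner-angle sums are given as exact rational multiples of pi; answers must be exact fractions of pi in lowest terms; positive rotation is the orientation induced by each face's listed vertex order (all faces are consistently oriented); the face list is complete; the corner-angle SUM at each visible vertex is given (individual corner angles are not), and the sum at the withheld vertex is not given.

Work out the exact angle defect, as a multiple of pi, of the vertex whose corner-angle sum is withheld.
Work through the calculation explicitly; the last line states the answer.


V = 6, E = 12, F = 8; chi = V - E + F = 2
Gauss-Bonnet: total defect = 2*pi*chi = 4*pi; visible defects sum to (47/12)*pi

Answer: defect(P4) = pi/12


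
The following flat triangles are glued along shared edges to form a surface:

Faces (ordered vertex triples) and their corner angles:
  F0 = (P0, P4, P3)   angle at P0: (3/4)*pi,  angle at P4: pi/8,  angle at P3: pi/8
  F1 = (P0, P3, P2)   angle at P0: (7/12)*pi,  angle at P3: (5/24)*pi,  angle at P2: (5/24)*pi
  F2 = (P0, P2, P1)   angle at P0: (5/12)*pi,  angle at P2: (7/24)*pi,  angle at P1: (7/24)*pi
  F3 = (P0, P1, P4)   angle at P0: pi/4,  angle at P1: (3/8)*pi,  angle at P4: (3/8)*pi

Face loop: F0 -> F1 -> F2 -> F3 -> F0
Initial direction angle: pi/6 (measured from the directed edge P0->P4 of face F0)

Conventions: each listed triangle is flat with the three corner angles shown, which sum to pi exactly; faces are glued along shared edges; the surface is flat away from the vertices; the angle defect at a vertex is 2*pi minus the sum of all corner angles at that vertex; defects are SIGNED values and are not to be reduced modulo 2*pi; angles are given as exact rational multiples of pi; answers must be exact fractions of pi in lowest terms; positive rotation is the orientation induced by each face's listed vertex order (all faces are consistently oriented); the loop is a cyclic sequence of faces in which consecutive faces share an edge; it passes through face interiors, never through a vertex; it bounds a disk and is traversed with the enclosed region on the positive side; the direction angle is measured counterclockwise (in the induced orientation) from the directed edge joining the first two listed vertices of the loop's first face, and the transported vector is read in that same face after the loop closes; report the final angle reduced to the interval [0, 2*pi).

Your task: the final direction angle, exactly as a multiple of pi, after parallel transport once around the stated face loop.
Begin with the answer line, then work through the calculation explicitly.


Answer: final direction angle = pi/6

enclosed vertex P0: corner angles sum to 2*pi, defect = 2*pi - 2*pi = 0
the rotation equals the total enclosed defect, so the final angle is initial + defects (mod 2*pi)
final angle = pi/6 + 0 = pi/6 (mod 2*pi)
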